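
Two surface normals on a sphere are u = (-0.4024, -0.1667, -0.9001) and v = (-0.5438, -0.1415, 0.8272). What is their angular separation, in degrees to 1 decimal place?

120.1°

u·v = -0.5021; |u| = 0.9999, |v| = 1.0000.
cos θ = (u·v)/(|u||v|) = -0.5022, so θ = 120.1°.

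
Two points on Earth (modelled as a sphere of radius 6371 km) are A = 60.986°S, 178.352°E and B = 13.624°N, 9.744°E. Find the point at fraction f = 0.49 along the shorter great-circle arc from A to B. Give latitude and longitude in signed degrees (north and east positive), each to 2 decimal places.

-52.94°, 21.11°

The central angle between A and B is δ = 2.3024 rad.
With f = 0.49, the slerp weights are sin((1−f)δ)/sin δ = 1.2396 and sin(fδ)/sin δ = 1.2144.
Weighted sum of the unit vectors: (1.2396)·(-0.4848,0.0139,-0.8745) + (1.2144)·(0.9578,0.1645,0.2355) = (0.5622, 0.2170, -0.7980).
Converting back: φ = atan2(z, √(x²+y²)) = -52.94°, λ = atan2(y, x) = 21.11°.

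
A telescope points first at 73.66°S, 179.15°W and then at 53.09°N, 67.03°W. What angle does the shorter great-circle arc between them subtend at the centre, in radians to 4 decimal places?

With latitudes φ₁ = -73.660°, φ₂ = 53.090° and longitude difference Δλ = 112.120°:
cos c = sin φ₁ sin φ₂ + cos φ₁ cos φ₂ cos Δλ = (-0.9596)(0.7996) + (0.2813)(0.6006)(-0.3765) = -0.83091,
so c = arccos(-0.83091) = 2.55153 rad.
So the angular separation is 2.5515 rad.

2.5515 rad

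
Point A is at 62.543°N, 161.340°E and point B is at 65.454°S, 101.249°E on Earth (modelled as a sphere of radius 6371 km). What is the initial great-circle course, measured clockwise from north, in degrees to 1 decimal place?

210.8°

With φ₁ = 1.0916, φ₂ = -1.1424, Δλ = -1.0488 rad, the forward-azimuth formula gives
θ = atan2( sin Δλ cos φ₂ , cos φ₁ sin φ₂ − sin φ₁ cos φ₂ cos Δλ ) = atan2(-0.3601, -0.6032) = -149.16°.
Adding 360° brings this into [0°, 360°): 210.8°.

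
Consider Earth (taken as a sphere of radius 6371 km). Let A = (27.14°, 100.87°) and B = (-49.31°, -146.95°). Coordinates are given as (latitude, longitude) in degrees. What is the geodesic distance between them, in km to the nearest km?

13832 km

In radians: φ₁ = 0.4737, φ₂ = -0.8606, Δλ = 112.180° = 1.9579 rad.
cos c = sin φ₁ sin φ₂ + cos φ₁ cos φ₂ cos Δλ = (0.4562)(-0.7582) + (0.8899)(0.6520)(-0.3775) = -0.56492,
so c = arccos(-0.56492) = 2.17113 rad.
Distance = R·c = 6371 × 2.1711 ≈ 13832 km.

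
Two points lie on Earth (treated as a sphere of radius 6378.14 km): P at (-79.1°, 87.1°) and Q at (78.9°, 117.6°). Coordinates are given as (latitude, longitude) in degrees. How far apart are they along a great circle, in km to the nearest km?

With latitudes φ₁ = -79.100°, φ₂ = 78.900° and longitude difference Δλ = 30.500°:
cos c = sin φ₁ sin φ₂ + cos φ₁ cos φ₂ cos Δλ = (-0.9820)(0.9813) + (0.1891)(0.1925)(0.8616) = -0.93222,
so c = arccos(-0.93222) = 2.77130 rad.
Distance = R·c = 6378.14 × 2.7713 ≈ 17676 km.

17676 km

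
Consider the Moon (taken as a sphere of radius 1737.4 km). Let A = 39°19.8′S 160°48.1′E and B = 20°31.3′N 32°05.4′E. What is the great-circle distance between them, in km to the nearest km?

4017 km

Let φ₁ = -0.6864 rad, φ₂ = 0.3582 rad, and Δλ = -2.2464 rad.
cos c = sin φ₁ sin φ₂ + cos φ₁ cos φ₂ cos Δλ = (-0.6338)(0.3506) + (0.7735)(0.9365)(-0.6254) = -0.67524,
so c = arccos(-0.67524) = 2.31208 rad.
Distance = R·c = 1737.4 × 2.3121 ≈ 4017 km.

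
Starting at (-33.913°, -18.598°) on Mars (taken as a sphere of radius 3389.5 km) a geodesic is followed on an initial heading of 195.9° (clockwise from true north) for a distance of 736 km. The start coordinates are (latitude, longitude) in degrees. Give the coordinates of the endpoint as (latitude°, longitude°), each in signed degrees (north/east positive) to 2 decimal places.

-45.79°, -23.45°

Angular distance δ = d/R = 736/3389.5 = 0.21714 rad; initial bearing θ = 3.4191 rad.
sin φ₂ = sin φ₁ cos δ + cos φ₁ sin δ cos θ = (-0.5579)(0.9765) + (0.8299)(0.2154)(-0.9617) = -0.7168, so φ₂ = -45.79°.
Δλ = atan2(sin θ sin δ cos φ₁, cos δ − sin φ₁ sin φ₂) = atan2(-0.0490, 0.5766) = -4.855°.
λ₂ = -18.598° − 4.855° = -23.45°.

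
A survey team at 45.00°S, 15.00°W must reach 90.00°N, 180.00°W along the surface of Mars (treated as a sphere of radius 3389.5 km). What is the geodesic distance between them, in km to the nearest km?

In radians: φ₁ = -0.7854, φ₂ = 1.5708, Δλ = -165.000° = -2.8798 rad.
Haversine: a = sin²(Δφ/2) + cos φ₁ cos φ₂ sin²(Δλ/2) = 0.8536 + (0.7071)(0.0000)(0.9830) = 0.85355.
Central angle c = 2·arcsin(√a) = 2.35619 rad.
Distance = R·c = 3389.5 × 2.3562 ≈ 7986 km.

7986 km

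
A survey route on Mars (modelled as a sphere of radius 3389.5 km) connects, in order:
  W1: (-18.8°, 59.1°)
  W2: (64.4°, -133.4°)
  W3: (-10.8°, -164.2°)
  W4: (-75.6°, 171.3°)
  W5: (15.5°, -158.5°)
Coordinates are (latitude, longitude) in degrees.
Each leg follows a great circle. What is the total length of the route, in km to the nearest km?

21977 km

Leg W1→W2: central angle 2.3322 rad, distance 7905.1 km.
Leg W2→W3: central angle 1.3739 rad, distance 4657.0 km.
Leg W3→W4: central angle 1.1551 rad, distance 3915.4 km.
Leg W4→W5: central angle 1.6225 rad, distance 5499.6 km.
Total: 7905.1 + 4657.0 + 3915.4 + 5499.6 ≈ 21977 km.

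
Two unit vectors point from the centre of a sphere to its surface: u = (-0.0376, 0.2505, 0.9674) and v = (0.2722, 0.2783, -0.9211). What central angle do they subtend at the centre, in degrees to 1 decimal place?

146.3°

u·v = -0.8316; |u| = 1.0000, |v| = 1.0000.
cos θ = (u·v)/(|u||v|) = -0.8316, so θ = 146.3°.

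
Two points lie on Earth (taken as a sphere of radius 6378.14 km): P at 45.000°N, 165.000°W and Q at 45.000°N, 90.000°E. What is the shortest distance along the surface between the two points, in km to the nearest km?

In radians: φ₁ = 0.7854, φ₂ = 0.7854, Δλ = -105.000° = -1.8326 rad.
Haversine: a = sin²(Δφ/2) + cos φ₁ cos φ₂ sin²(Δλ/2) = 0.0000 + (0.7071)(0.7071)(0.6294) = 0.31470.
Central angle c = 2·arcsin(√a) = 1.19115 rad.
Distance = R·c = 6378.14 × 1.1912 ≈ 7597 km.

7597 km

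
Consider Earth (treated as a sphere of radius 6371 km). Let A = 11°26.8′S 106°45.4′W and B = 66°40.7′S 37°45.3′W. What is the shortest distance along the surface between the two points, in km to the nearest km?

Let φ₁ = -0.1998 rad, φ₂ = -1.1638 rad, and Δλ = 1.2043 rad.
cos c = sin φ₁ sin φ₂ + cos φ₁ cos φ₂ cos Δλ = (-0.1985)(-0.9183) + (0.9801)(0.3959)(0.3583) = 0.32128,
so c = arccos(0.32128) = 1.24371 rad.
Distance = R·c = 6371 × 1.2437 ≈ 7924 km.

7924 km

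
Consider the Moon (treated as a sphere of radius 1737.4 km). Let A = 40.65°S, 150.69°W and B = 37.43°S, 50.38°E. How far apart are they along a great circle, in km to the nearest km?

3019 km

Let φ₁ = -0.7095 rad, φ₂ = -0.6533 rad, and Δλ = -2.7739 rad.
cos c = sin φ₁ sin φ₂ + cos φ₁ cos φ₂ cos Δλ = (-0.6514)(-0.6078) + (0.7587)(0.7941)(-0.9331) = -0.16626,
so c = arccos(-0.16626) = 1.73784 rad.
Distance = R·c = 1737.4 × 1.7378 ≈ 3019 km.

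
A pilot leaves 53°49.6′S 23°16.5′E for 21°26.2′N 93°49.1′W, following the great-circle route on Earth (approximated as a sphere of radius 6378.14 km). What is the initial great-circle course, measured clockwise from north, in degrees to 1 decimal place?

Δλ = -117.093° = -2.0437 rad.
y = sin Δλ · cos φ₂ = (-0.8903)(0.9308) = -0.8287
x = cos φ₁ sin φ₂ − sin φ₁ cos φ₂ cos Δλ = (0.5902)(0.3655) − (-0.8072)(0.9308)(-0.4554) = -0.1265
θ = atan2(y, x) = -98.68°; adding 360° gives 261.3°.

261.3°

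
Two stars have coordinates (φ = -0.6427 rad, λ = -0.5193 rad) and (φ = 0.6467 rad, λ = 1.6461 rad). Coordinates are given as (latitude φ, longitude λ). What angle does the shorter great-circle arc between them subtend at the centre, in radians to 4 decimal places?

2.3732 rad

In radians: φ₁ = -0.6427, φ₂ = 0.6467, Δλ = 124.068° = 2.1654 rad.
Haversine: a = sin²(Δφ/2) + cos φ₁ cos φ₂ sin²(Δλ/2) = 0.3612 + (0.8005)(0.7981)(0.7801) = 0.85951.
Central angle c = 2·arcsin(√a) = 2.37318 rad.
So the angular separation is 2.3732 rad.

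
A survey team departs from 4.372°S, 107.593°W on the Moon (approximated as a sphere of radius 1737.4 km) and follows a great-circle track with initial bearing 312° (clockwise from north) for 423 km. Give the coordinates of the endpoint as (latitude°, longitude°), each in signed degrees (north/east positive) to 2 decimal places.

Angular distance δ = d/R = 423/1737.4 = 0.24347 rad; initial bearing θ = 5.4454 rad.
sin φ₂ = sin φ₁ cos δ + cos φ₁ sin δ cos θ = (-0.0762)(0.9705) + (0.9971)(0.2411)(0.6691) = 0.0869, so φ₂ = 4.98°.
Δλ = atan2(sin θ sin δ cos φ₁, cos δ − sin φ₁ sin φ₂) = atan2(-0.1786, 0.9771) = -10.360°.
λ₂ = -107.593° − 10.360° = -117.95°.

4.98°, -117.95°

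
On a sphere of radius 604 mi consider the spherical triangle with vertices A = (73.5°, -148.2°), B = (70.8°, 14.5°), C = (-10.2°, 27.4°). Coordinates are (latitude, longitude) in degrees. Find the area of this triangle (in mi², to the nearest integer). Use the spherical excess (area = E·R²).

21224 mi²

Side lengths (central angles): a = 1.4220, b = 2.0359, c = 0.6158 rad; semiperimeter s = 2.0368.
By l'Huilier's theorem, tan(E/4) = √[tan(s/2) tan((s−a)/2) tan((s−b)/2) tan((s−c)/2)], giving spherical excess E = 0.0582 rad.
Area = E·R² = 0.0582 × (604)² ≈ 21224 mi².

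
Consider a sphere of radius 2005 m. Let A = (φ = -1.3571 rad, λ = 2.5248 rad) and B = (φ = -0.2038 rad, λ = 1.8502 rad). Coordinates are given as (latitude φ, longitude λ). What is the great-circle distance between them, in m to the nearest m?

In radians: φ₁ = -1.3571, φ₂ = -0.2038, Δλ = -38.652° = -0.6746 rad.
cos c = sin φ₁ sin φ₂ + cos φ₁ cos φ₂ cos Δλ = (-0.9773)(-0.2024) + (0.2121)(0.9793)(0.7810) = 0.35998,
so c = arccos(0.35998) = 1.20255 rad.
Distance = R·c = 2005 × 1.2025 ≈ 2411 m.

2411 m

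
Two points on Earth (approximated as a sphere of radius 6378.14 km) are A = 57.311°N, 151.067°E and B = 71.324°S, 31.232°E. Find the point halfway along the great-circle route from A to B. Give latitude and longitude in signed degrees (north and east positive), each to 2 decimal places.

Central angle δ = 2.6537 rad. Interpolating on the sphere with fraction f = 0.5:
P = [sin((1−f)δ)·A + sin(fδ)·B] / sin δ = 2.0702·A + 2.0702·B in Cartesian coordinates,
giving P = (-0.4117, 0.8846, -0.2189), i.e. latitude -12.64°, longitude 114.96°.

-12.64°, 114.96°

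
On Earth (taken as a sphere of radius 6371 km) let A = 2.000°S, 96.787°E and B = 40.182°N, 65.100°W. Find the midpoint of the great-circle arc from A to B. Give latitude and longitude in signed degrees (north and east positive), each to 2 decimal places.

Central angle δ = 2.4162 rad. Interpolating on the sphere with fraction f = 0.5:
P = [sin((1−f)δ)·A + sin(fδ)·B] / sin δ = 1.4092·A + 1.4092·B in Cartesian coordinates,
giving P = (0.2869, 0.4219, 0.8601), i.e. latitude 59.32°, longitude 55.79°.

59.32°, 55.79°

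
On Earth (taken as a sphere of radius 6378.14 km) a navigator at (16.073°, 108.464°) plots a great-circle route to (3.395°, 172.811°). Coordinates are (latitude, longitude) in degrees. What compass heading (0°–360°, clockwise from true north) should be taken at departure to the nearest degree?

94°

With φ₁ = 0.2805, φ₂ = 0.0593, Δλ = 1.1231 rad, the forward-azimuth formula gives
θ = atan2( sin Δλ cos φ₂ , cos φ₁ sin φ₂ − sin φ₁ cos φ₂ cos Δλ ) = atan2(0.8999, -0.0627) = 93.99°.
So the initial bearing is 94°.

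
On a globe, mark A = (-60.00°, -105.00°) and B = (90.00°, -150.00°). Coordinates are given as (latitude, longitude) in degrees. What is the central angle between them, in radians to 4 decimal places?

2.6180 rad

Let φ₁ = -1.0472 rad, φ₂ = 1.5708 rad, and Δλ = -0.7854 rad.
cos c = sin φ₁ sin φ₂ + cos φ₁ cos φ₂ cos Δλ = (-0.8660)(1.0000) + (0.5000)(0.0000)(0.7071) = -0.86603,
so c = arccos(-0.86603) = 2.61799 rad.
So the angular separation is 2.6180 rad.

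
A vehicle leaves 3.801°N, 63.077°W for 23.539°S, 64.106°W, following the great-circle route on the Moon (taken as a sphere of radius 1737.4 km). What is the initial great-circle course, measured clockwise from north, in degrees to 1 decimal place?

182.1°

With φ₁ = 0.0663, φ₂ = -0.4108, Δλ = -0.0180 rad, the forward-azimuth formula gives
θ = atan2( sin Δλ cos φ₂ , cos φ₁ sin φ₂ − sin φ₁ cos φ₂ cos Δλ ) = atan2(-0.0165, -0.4593) = -177.95°.
Adding 360° brings this into [0°, 360°): 182.1°.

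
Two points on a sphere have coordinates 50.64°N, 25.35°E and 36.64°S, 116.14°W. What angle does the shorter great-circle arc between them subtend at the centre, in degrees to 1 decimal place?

Let φ₁ = 0.8838 rad, φ₂ = -0.6395 rad, and Δλ = -2.4695 rad.
Haversine: a = sin²(Δφ/2) + cos φ₁ cos φ₂ sin²(Δλ/2) = 0.4763 + (0.6342)(0.8024)(0.8912) = 0.92981.
Central angle c = 2·arcsin(√a) = 2.60531 rad.
So the angular separation is 149.3°.

149.3°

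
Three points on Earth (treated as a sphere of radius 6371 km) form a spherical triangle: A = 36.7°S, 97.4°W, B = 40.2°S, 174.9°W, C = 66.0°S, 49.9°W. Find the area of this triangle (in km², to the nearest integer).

16316296 km²

Side lengths (central angles): a = 1.1467, b = 0.6978, c = 1.0259 rad; semiperimeter s = 1.4352.
By l'Huilier's theorem, tan(E/4) = √[tan(s/2) tan((s−a)/2) tan((s−b)/2) tan((s−c)/2)], giving spherical excess E = 0.4020 rad.
Area = E·R² = 0.4020 × (6371)² ≈ 16316296 km².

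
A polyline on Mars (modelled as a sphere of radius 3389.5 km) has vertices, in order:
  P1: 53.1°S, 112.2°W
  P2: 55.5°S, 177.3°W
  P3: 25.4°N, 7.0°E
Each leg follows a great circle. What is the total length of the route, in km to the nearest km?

11027 km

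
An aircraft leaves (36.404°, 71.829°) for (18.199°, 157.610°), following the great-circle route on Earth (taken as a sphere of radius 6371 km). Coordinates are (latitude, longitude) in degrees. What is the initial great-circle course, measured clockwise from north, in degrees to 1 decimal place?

77.5°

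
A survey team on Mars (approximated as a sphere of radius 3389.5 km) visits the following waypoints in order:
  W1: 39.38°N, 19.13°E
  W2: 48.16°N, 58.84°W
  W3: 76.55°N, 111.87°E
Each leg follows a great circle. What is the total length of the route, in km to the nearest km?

Leg W1→W2: central angle 0.9519 rad, distance 3226.4 km.
Leg W2→W3: central angle 0.9625 rad, distance 3262.4 km.
Total: 3226.4 + 3262.4 ≈ 6489 km.

6489 km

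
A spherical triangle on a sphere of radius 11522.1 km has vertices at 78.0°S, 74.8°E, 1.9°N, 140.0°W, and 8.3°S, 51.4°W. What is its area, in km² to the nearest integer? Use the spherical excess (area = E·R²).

229371632 km²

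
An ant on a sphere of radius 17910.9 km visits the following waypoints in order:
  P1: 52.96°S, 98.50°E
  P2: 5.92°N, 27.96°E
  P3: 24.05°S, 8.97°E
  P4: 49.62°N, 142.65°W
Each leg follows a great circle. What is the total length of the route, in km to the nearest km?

Leg P1→P2: central angle 1.4532 rad, distance 26028.9 km.
Leg P2→P3: central angle 0.6149 rad, distance 11012.8 km.
Leg P3→P4: central angle 2.5516 rad, distance 45701.8 km.
Total: 26028.9 + 11012.8 + 45701.8 ≈ 82743 km.

82743 km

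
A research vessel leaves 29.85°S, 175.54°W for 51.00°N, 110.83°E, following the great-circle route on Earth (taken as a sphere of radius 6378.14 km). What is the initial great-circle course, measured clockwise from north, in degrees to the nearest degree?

322°

With φ₁ = -0.5210, φ₂ = 0.8901, Δλ = -1.2851 rad, the forward-azimuth formula gives
θ = atan2( sin Δλ cos φ₂ , cos φ₁ sin φ₂ − sin φ₁ cos φ₂ cos Δλ ) = atan2(-0.6038, 0.7623) = -38.38°.
Adding 360° brings this into [0°, 360°): 322°.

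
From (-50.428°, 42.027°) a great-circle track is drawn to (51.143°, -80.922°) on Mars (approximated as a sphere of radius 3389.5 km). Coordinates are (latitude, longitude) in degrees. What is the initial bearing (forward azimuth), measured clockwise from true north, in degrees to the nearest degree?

294°

With φ₁ = -0.8801, φ₂ = 0.8926, Δλ = -2.1459 rad, the forward-azimuth formula gives
θ = atan2( sin Δλ cos φ₂ , cos φ₁ sin φ₂ − sin φ₁ cos φ₂ cos Δλ ) = atan2(-0.5265, 0.2331) = -66.12°.
Adding 360° brings this into [0°, 360°): 294°.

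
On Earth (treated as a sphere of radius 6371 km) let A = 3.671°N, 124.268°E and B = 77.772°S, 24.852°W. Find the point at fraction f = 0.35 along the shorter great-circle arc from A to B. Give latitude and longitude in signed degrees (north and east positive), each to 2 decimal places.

The central angle between A and B is δ = 1.8173 rad.
With f = 0.35, the slerp weights are sin((1−f)δ)/sin δ = 0.9539 and sin(fδ)/sin δ = 0.6125.
Weighted sum of the unit vectors: (0.9539)·(-0.5619,0.8247,0.0640) + (0.6125)·(0.1922,-0.0890,-0.9773) = (-0.4183, 0.7322, -0.5376).
Converting back: φ = atan2(z, √(x²+y²)) = -32.52°, λ = atan2(y, x) = 119.74°.

-32.52°, 119.74°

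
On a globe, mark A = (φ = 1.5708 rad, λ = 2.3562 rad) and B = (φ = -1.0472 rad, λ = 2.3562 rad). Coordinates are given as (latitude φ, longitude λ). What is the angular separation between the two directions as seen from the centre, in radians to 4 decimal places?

2.6180 rad

In radians: φ₁ = 1.5708, φ₂ = -1.0472, Δλ = 0.000° = 0.0000 rad.
cos c = sin φ₁ sin φ₂ + cos φ₁ cos φ₂ cos Δλ = (1.0000)(-0.8660) + (-0.0000)(0.5000)(1.0000) = -0.86603,
so c = arccos(-0.86603) = 2.61800 rad.
So the angular separation is 2.6180 rad.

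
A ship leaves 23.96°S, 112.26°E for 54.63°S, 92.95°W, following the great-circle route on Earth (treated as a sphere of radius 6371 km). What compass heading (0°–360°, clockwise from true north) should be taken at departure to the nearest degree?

With φ₁ = -0.4182, φ₂ = -0.9535, Δλ = 2.7016 rad, the forward-azimuth formula gives
θ = atan2( sin Δλ cos φ₂ , cos φ₁ sin φ₂ − sin φ₁ cos φ₂ cos Δλ ) = atan2(0.2466, -0.9578) = 165.57°.
So the initial bearing is 166°.

166°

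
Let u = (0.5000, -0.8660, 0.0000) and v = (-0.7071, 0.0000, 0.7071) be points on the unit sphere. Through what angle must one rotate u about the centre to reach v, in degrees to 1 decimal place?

u·v = -0.3535; |u| = 1.0000, |v| = 1.0000.
cos θ = (u·v)/(|u||v|) = -0.3536, so θ = 110.7°.

110.7°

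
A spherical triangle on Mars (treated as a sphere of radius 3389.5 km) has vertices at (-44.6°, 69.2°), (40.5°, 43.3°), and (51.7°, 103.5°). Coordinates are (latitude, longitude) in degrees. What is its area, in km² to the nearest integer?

8729103 km²

Side lengths (central angles): a = 0.7319, b = 1.7584, c = 1.5398 rad; semiperimeter s = 2.0150.
By l'Huilier's theorem, tan(E/4) = √[tan(s/2) tan((s−a)/2) tan((s−b)/2) tan((s−c)/2)], giving spherical excess E = 0.7598 rad.
Area = E·R² = 0.7598 × (3389.5)² ≈ 8729103 km².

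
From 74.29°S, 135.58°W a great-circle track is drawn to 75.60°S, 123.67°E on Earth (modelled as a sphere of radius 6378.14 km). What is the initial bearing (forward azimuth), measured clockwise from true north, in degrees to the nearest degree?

With φ₁ = -1.2966, φ₂ = -1.3195, Δλ = -1.7584 rad, the forward-azimuth formula gives
θ = atan2( sin Δλ cos φ₂ , cos φ₁ sin φ₂ − sin φ₁ cos φ₂ cos Δλ ) = atan2(-0.2443, -0.3069) = -141.48°.
Adding 360° brings this into [0°, 360°): 219°.

219°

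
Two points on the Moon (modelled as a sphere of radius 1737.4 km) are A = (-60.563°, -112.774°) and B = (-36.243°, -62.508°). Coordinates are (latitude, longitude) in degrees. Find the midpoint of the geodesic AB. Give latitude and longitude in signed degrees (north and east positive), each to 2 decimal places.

Central angle δ = 0.6947 rad. Interpolating on the sphere with fraction f = 0.5:
P = [sin((1−f)δ)·A + sin(fδ)·B] / sin δ = 0.5318·A + 0.5318·B in Cartesian coordinates,
giving P = (0.0968, -0.6214, -0.7775), i.e. latitude -51.03°, longitude -81.14°.

-51.03°, -81.14°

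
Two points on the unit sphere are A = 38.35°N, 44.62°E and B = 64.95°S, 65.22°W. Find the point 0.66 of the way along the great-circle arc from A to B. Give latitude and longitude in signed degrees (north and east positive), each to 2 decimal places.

Central angle δ = 2.3115 rad. Interpolating on the sphere with fraction f = 0.66:
P = [sin((1−f)δ)·A + sin(fδ)·B] / sin δ = 0.9586·A + 1.3536·B in Cartesian coordinates,
giving P = (0.7753, 0.0077, -0.6315), i.e. latitude -39.16°, longitude 0.57°.

-39.16°, 0.57°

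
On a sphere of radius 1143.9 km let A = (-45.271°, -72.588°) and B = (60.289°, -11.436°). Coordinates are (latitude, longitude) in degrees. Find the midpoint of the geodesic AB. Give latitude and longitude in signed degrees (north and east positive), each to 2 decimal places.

Central angle δ = 2.0362 rad. Interpolating on the sphere with fraction f = 0.5:
P = [sin((1−f)δ)·A + sin(fδ)·B] / sin δ = 0.9524·A + 0.9524·B in Cartesian coordinates,
giving P = (0.6632, -0.7331, 0.1506), i.e. latitude 8.66°, longitude -47.87°.

8.66°, -47.87°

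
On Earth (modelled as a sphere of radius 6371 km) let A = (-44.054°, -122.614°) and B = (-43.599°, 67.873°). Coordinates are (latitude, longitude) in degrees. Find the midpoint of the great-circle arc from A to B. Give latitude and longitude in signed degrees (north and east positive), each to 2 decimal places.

-84.56°, 150.25°

The central angle between A and B is δ = 1.6031 rad.
With f = 0.5, the slerp weights are sin((1−f)δ)/sin δ = 0.7188 and sin(fδ)/sin δ = 0.7188.
Weighted sum of the unit vectors: (0.7188)·(-0.3874,-0.6054,-0.6953) + (0.7188)·(0.2728,0.6708,-0.6896) = (-0.0824, 0.0471, -0.9955).
Converting back: φ = atan2(z, √(x²+y²)) = -84.56°, λ = atan2(y, x) = 150.25°.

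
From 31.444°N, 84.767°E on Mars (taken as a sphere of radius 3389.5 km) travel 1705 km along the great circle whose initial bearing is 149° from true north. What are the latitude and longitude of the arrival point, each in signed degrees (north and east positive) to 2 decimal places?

6.00°, 99.22°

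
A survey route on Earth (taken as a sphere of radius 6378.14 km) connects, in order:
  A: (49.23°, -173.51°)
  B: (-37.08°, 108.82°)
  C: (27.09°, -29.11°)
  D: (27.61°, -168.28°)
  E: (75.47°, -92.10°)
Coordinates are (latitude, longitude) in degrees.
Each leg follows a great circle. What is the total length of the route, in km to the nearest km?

47432 km

Leg A→B: central angle 1.9234 rad, distance 12267.9 km.
Leg B→C: central angle 2.5011 rad, distance 15952.6 km.
Leg C→D: central angle 1.9670 rad, distance 12545.5 km.
Leg D→E: central angle 1.0452 rad, distance 6666.4 km.
Total: 12267.9 + 15952.6 + 12545.5 + 6666.4 ≈ 47432 km.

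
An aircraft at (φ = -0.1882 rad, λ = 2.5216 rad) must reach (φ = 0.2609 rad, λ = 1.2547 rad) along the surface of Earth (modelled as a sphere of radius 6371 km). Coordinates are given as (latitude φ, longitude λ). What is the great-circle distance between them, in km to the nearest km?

8491 km

With latitudes φ₁ = -10.783°, φ₂ = 14.948° and longitude difference Δλ = -72.588°:
Haversine: a = sin²(Δφ/2) + cos φ₁ cos φ₂ sin²(Δλ/2) = 0.0496 + (0.9823)(0.9662)(0.3504) = 0.38213.
Central angle c = 2·arcsin(√a) = 1.33281 rad.
Distance = R·c = 6371 × 1.3328 ≈ 8491 km.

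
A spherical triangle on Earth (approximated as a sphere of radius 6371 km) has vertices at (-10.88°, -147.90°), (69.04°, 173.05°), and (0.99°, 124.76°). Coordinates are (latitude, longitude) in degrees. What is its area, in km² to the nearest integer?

49084202 km²

Side lengths (central angles): a = 1.3139, b = 1.5285, c = 1.4741 rad; semiperimeter s = 2.1582.
By l'Huilier's theorem, tan(E/4) = √[tan(s/2) tan((s−a)/2) tan((s−b)/2) tan((s−c)/2)], giving spherical excess E = 1.2093 rad.
Area = E·R² = 1.2093 × (6371)² ≈ 49084202 km².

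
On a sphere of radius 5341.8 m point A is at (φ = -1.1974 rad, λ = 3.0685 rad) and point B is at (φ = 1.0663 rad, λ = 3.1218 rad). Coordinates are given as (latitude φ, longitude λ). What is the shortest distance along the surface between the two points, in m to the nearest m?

12094 m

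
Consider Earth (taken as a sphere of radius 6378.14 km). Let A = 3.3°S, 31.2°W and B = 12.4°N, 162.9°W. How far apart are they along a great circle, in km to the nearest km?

With latitudes φ₁ = -3.300°, φ₂ = 12.400° and longitude difference Δλ = -131.700°:
cos c = sin φ₁ sin φ₂ + cos φ₁ cos φ₂ cos Δλ = (-0.0576)(0.2147) + (0.9983)(0.9767)(-0.6652) = -0.66100,
so c = arccos(-0.66100) = 2.29294 rad.
Distance = R·c = 6378.14 × 2.2929 ≈ 14625 km.

14625 km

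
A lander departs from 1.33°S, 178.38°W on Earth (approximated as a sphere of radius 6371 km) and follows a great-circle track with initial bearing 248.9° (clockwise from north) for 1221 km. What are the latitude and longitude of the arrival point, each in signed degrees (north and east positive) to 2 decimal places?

Angular distance δ = d/R = 1221/6371 = 0.19165 rad; initial bearing θ = 4.3441 rad.
sin φ₂ = sin φ₁ cos δ + cos φ₁ sin δ cos θ = (-0.0232)(0.9817) + (0.9997)(0.1905)(-0.3600) = -0.0913, so φ₂ = -5.24°.
Δλ = atan2(sin θ sin δ cos φ₁, cos δ − sin φ₁ sin φ₂) = atan2(-0.1777, 0.9796) = -10.280°.
λ₂ = -178.380° − 10.280° = -188.66° → 171.34° after wrapping to (−180°, 180°].

-5.24°, 171.34°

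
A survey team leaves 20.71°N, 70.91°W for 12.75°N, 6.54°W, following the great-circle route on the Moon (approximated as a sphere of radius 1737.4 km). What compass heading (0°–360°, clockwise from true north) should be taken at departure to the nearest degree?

86°

Δλ = 64.370° = 1.1235 rad.
y = sin Δλ · cos φ₂ = (0.9016)(0.9753) = 0.8794
x = cos φ₁ sin φ₂ − sin φ₁ cos φ₂ cos Δλ = (0.9354)(0.2207) − (0.3536)(0.9753)(0.4326) = 0.0572
θ = atan2(y, x) = 86.28°, so the bearing is 86°.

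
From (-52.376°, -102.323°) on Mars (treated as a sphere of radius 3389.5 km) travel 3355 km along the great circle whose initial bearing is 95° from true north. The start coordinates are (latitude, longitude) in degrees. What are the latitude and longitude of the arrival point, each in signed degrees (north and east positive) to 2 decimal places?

Angular distance δ = d/R = 3355/3389.5 = 0.98982 rad; initial bearing θ = 1.6581 rad.
sin φ₂ = sin φ₁ cos δ + cos φ₁ sin δ cos θ = (-0.7920)(0.5488) + (0.6105)(0.8359)(-0.0872) = -0.4792, so φ₂ = -28.63°.
Δλ = atan2(sin θ sin δ cos φ₁, cos δ − sin φ₁ sin φ₂) = atan2(0.5084, 0.1693) = 71.579°.
λ₂ = -102.323° + 71.579° = -30.74°.

-28.63°, -30.74°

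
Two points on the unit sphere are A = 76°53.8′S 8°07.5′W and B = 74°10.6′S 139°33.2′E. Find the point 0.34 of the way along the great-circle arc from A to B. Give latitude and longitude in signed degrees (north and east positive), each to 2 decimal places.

The central angle between A and B is δ = 0.4847 rad.
With f = 0.34, the slerp weights are sin((1−f)δ)/sin δ = 0.6749 and sin(fδ)/sin δ = 0.3521.
Weighted sum of the unit vectors: (0.6749)·(0.2244,-0.0320,-0.9740) + (0.3521)·(-0.2075,0.1769,-0.9621) = (0.0784, 0.0407, -0.9961).
Converting back: φ = atan2(z, √(x²+y²)) = -84.93°, λ = atan2(y, x) = 27.41°.

-84.93°, 27.41°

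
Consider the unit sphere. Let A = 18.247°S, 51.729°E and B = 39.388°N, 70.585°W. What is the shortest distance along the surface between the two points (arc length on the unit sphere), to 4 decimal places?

Let φ₁ = -0.3185 rad, φ₂ = 0.6875 rad, and Δλ = -2.1348 rad.
Haversine: a = sin²(Δφ/2) + cos φ₁ cos φ₂ sin²(Δλ/2) = 0.2323 + (0.9497)(0.7729)(0.7673) = 0.79553.
Central angle c = 2·arcsin(√a) = 2.20317 rad.
On the unit sphere the arc length equals the central angle: 2.2032.

2.2032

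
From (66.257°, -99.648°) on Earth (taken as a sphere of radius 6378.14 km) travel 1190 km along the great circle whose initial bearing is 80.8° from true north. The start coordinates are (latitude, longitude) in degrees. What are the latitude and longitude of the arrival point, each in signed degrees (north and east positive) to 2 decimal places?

Angular distance δ = d/R = 1190/6378.14 = 0.18657 rad; initial bearing θ = 1.4102 rad.
sin φ₂ = sin φ₁ cos δ + cos φ₁ sin δ cos θ = (0.9154)(0.9826) + (0.4026)(0.1855)(0.1599) = 0.9114, so φ₂ = 65.70°.
Δλ = atan2(sin θ sin δ cos φ₁, cos δ − sin φ₁ sin φ₂) = atan2(0.0737, 0.1484) = 26.423°.
λ₂ = -99.648° + 26.423° = -73.23°.

65.70°, -73.23°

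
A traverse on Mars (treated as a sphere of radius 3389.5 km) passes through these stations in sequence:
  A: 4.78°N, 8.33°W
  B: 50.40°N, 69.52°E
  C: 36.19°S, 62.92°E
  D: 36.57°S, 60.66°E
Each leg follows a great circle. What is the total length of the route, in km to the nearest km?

Leg A→B: central angle 1.3716 rad, distance 4649.0 km.
Leg B→C: central angle 1.5147 rad, distance 5134.1 km.
Leg C→D: central angle 0.0324 rad, distance 110.0 km.
Total: 4649.0 + 5134.1 + 110.0 ≈ 9893 km.

9893 km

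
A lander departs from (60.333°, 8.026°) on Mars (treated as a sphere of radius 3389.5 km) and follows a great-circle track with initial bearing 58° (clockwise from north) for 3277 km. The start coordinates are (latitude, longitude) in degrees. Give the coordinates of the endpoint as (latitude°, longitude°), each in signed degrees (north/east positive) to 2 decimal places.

45.18°, 106.01°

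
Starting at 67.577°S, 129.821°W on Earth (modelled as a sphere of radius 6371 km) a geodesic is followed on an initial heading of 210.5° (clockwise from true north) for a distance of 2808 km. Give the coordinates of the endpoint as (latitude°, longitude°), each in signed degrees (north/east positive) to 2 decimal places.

Angular distance δ = d/R = 2808/6371 = 0.44075 rad; initial bearing θ = 3.6739 rad.
sin φ₂ = sin φ₁ cos δ + cos φ₁ sin δ cos θ = (-0.9244)(0.9044) + (0.3814)(0.4266)(-0.8616) = -0.9763, so φ₂ = -77.49°.
Δλ = atan2(sin θ sin δ cos φ₁, cos δ − sin φ₁ sin φ₂) = atan2(-0.0826, 0.0020) = -88.625°.
λ₂ = -129.821° − 88.625° = -218.45° → 141.55° after wrapping to (−180°, 180°].

-77.49°, 141.55°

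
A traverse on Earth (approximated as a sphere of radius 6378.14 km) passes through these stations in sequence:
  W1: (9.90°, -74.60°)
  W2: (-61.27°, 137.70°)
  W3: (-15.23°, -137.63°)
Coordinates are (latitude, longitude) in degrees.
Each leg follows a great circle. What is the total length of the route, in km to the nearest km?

21993 km

Leg W1→W2: central angle 2.1544 rad, distance 13740.9 km.
Leg W2→W3: central angle 1.2938 rad, distance 8252.2 km.
Total: 13740.9 + 8252.2 ≈ 21993 km.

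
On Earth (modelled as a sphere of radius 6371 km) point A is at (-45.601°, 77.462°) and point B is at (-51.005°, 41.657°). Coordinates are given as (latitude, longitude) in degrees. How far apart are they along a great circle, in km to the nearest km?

2687 km

Let φ₁ = -0.7959 rad, φ₂ = -0.8902 rad, and Δλ = -0.6249 rad.
Haversine: a = sin²(Δφ/2) + cos φ₁ cos φ₂ sin²(Δλ/2) = 0.0022 + (0.6997)(0.6293)(0.0945) = 0.04382.
Central angle c = 2·arcsin(√a) = 0.42180 rad.
Distance = R·c = 6371 × 0.4218 ≈ 2687 km.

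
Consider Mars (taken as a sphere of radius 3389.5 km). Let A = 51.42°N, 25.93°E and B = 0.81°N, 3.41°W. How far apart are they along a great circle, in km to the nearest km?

With latitudes φ₁ = 51.420°, φ₂ = 0.810° and longitude difference Δλ = -29.340°:
Haversine: a = sin²(Δφ/2) + cos φ₁ cos φ₂ sin²(Δλ/2) = 0.1827 + (0.6236)(0.9999)(0.0641) = 0.22269.
Central angle c = 2·arcsin(√a) = 0.98290 rad.
Distance = R·c = 3389.5 × 0.9829 ≈ 3332 km.

3332 km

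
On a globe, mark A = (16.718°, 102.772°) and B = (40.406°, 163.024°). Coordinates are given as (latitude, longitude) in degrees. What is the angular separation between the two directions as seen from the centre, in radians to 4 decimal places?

0.9904 rad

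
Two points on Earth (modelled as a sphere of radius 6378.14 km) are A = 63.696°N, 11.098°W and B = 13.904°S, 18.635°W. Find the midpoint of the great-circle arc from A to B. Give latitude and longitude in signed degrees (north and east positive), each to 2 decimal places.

24.94°, -16.27°

Central angle δ = 1.3582 rad. Interpolating on the sphere with fraction f = 0.5:
P = [sin((1−f)δ)·A + sin(fδ)·B] / sin δ = 0.6426·A + 0.6426·B in Cartesian coordinates,
giving P = (0.8704, -0.2541, 0.4216), i.e. latitude 24.94°, longitude -16.27°.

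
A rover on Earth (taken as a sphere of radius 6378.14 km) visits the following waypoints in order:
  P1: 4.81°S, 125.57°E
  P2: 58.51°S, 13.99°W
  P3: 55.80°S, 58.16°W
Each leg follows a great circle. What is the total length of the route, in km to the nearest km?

14763 km

Leg P1→P2: central angle 1.9014 rad, distance 12127.6 km.
Leg P2→P3: central angle 0.4131 rad, distance 2634.9 km.
Total: 12127.6 + 2634.9 ≈ 14763 km.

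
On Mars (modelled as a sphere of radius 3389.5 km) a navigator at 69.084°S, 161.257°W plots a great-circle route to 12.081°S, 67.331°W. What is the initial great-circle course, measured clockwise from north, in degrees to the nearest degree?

With φ₁ = -1.2057, φ₂ = -0.2109, Δλ = 1.6393 rad, the forward-azimuth formula gives
θ = atan2( sin Δλ cos φ₂ , cos φ₁ sin φ₂ − sin φ₁ cos φ₂ cos Δλ ) = atan2(0.9756, -0.1373) = 98.01°.
So the initial bearing is 98°.

98°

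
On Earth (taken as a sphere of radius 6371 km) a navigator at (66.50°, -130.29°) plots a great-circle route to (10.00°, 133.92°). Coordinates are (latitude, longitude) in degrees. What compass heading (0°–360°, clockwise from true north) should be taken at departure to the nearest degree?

279°

With φ₁ = 1.1606, φ₂ = 0.1745, Δλ = -1.6719 rad, the forward-azimuth formula gives
θ = atan2( sin Δλ cos φ₂ , cos φ₁ sin φ₂ − sin φ₁ cos φ₂ cos Δλ ) = atan2(-0.9798, 0.1604) = -80.71°.
Adding 360° brings this into [0°, 360°): 279°.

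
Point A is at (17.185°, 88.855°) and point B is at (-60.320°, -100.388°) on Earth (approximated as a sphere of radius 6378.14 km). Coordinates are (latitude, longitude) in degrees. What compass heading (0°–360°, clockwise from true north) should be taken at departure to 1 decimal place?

Δλ = 170.757° = 2.9803 rad.
y = sin Δλ · cos φ₂ = (0.1606)(0.4952) = 0.0795
x = cos φ₁ sin φ₂ − sin φ₁ cos φ₂ cos Δλ = (0.9554)(-0.8688) − (0.2955)(0.4952)(-0.9870) = -0.6856
θ = atan2(y, x) = 173.38°, so the bearing is 173.4°.

173.4°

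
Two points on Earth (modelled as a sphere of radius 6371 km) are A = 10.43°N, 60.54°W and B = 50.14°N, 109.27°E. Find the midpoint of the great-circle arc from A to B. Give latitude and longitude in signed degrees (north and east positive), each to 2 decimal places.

68.67°, -42.72°

Central angle δ = 2.0731 rad. Interpolating on the sphere with fraction f = 0.5:
P = [sin((1−f)δ)·A + sin(fδ)·B] / sin δ = 0.9819·A + 0.9819·B in Cartesian coordinates,
giving P = (0.2673, -0.2468, 0.9315), i.e. latitude 68.67°, longitude -42.72°.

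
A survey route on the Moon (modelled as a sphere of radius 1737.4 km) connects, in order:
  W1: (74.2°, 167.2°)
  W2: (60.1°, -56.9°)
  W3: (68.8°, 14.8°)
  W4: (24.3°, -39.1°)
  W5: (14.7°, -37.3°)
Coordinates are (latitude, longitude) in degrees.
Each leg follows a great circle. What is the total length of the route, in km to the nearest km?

Leg W1→W2: central angle 0.7427 rad, distance 1290.3 km.
Leg W2→W3: central angle 0.5260 rad, distance 913.8 km.
Leg W3→W4: central angle 0.9547 rad, distance 1658.7 km.
Leg W4→W5: central angle 0.1701 rad, distance 295.6 km.
Total: 1290.3 + 913.8 + 1658.7 + 295.6 ≈ 4158 km.

4158 km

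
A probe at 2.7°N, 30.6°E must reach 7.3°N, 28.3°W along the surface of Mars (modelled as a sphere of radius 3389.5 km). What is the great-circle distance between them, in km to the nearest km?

With latitudes φ₁ = 2.700°, φ₂ = 7.300° and longitude difference Δλ = -58.900°:
cos c = sin φ₁ sin φ₂ + cos φ₁ cos φ₂ cos Δλ = (0.0471)(0.1271) + (0.9989)(0.9919)(0.5165) = 0.51776,
so c = arccos(0.51776) = 1.02656 rad.
Distance = R·c = 3389.5 × 1.0266 ≈ 3480 km.

3480 km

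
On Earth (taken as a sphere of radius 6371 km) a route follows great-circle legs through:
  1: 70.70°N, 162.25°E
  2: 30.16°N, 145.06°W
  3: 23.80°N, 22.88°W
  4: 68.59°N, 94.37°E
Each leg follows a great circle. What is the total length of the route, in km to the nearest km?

25509 km

Leg 1→2: central angle 0.8666 rad, distance 5521.3 km.
Leg 2→3: central angle 1.7912 rad, distance 11411.4 km.
Leg 3→4: central angle 1.3461 rad, distance 8576.3 km.
Total: 5521.3 + 11411.4 + 8576.3 ≈ 25509 km.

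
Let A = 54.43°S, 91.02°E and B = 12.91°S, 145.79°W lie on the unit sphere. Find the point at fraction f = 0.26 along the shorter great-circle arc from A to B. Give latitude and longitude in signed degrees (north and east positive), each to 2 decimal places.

The central angle between A and B is δ = 1.6998 rad.
With f = 0.26, the slerp weights are sin((1−f)δ)/sin δ = 0.9594 and sin(fδ)/sin δ = 0.4313.
Weighted sum of the unit vectors: (0.9594)·(-0.0104,0.5816,-0.8134) + (0.4313)·(-0.8061,-0.5480,-0.2234) = (-0.3576, 0.3216, -0.8767).
Converting back: φ = atan2(z, √(x²+y²)) = -61.25°, λ = atan2(y, x) = 138.03°.

-61.25°, 138.03°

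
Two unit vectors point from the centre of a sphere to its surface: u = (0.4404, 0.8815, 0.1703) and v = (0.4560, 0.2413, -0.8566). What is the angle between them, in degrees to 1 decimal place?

u·v = 0.2676; |u| = 1.0000, |v| = 1.0000.
cos θ = (u·v)/(|u||v|) = 0.2677, so θ = 74.5°.

74.5°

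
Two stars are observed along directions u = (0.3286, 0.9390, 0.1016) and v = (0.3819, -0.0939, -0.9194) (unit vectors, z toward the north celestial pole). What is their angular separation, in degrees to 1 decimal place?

93.2°

u·v = -0.0561; |u| = 1.0000, |v| = 1.0000.
cos θ = (u·v)/(|u||v|) = -0.0561, so θ = 93.2°.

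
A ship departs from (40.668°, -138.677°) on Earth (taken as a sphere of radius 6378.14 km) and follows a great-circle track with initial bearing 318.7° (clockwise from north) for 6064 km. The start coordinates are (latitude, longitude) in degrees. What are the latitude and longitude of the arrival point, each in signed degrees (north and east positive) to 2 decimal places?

57.40°, 135.83°

Angular distance δ = d/R = 6064/6378.14 = 0.95075 rad; initial bearing θ = 5.5624 rad.
sin φ₂ = sin φ₁ cos δ + cos φ₁ sin δ cos θ = (0.6517)(0.5811) + (0.7585)(0.8139)(0.7513) = 0.8424, so φ₂ = 57.40°.
Δλ = atan2(sin θ sin δ cos φ₁, cos δ − sin φ₁ sin φ₂) = atan2(-0.4074, 0.0321) = -85.497°.
λ₂ = -138.677° − 85.497° = -224.17° → 135.83° after wrapping to (−180°, 180°].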